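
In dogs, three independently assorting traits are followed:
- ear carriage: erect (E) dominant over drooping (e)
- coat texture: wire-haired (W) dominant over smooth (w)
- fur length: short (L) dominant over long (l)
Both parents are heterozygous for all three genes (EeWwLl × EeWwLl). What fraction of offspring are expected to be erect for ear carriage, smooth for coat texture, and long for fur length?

Trihybrid cross: EeWwLl × EeWwLl
Each trait segregates independently with a 3:1 phenotypic ratio, so each gene contributes 3/4 (dominant) or 1/4 (recessive).
Target: erect (ear carriage), smooth (coat texture), long (fur length)
Probability = product of independent per-trait probabilities
= 3/4 × 1/4 × 1/4 = 3/64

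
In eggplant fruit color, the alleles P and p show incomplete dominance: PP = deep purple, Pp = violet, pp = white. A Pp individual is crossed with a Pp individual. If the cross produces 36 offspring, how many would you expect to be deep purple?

Punnett square for Pp × Pp:
Offspring genotypes: 1 PP, 2 Pp, 1 pp
Phenotype counts: 1 deep purple, 2 violet, 1 white
deep purple: 1 out of 4 → fraction 1/4
Expected count = 1/4 × 36 = 9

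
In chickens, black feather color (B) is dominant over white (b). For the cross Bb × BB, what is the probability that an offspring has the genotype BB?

Punnett square for Bb × BB:
Offspring genotypes: 2 BB, 2 Bb
Total offspring: 4
Count with target: 2
Probability: 2/4 = 1/2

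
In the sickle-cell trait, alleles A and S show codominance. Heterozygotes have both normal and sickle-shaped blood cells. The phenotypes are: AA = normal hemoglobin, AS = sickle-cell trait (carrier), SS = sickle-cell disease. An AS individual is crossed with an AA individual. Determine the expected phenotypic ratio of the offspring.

Punnett square for AS × AA:
Offspring genotypes: 2 AA, 2 AS
Phenotype counts: 2 normal hemoglobin, 2 sickle-cell trait (carrier)
Ratio: 1 normal hemoglobin : 1 sickle-cell trait (carrier)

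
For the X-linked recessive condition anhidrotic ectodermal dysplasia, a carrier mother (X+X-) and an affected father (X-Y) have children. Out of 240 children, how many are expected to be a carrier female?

Cross: X+X- × X-Y
Offspring: 1 X+X-, 1 X+Y, 1 X-X-, 1 X-Y
Probability of a carrier female: 1/4
Expected count = 1/4 × 240 = 60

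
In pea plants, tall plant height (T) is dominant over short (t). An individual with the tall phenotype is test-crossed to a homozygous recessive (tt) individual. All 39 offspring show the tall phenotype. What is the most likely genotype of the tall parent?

Test cross: ? × tt
All offspring are tall.
If the unknown parent were heterozygous (Tt), about half of 39 offspring would be short; none are. The unknown parent is most likely homozygous dominant (TT).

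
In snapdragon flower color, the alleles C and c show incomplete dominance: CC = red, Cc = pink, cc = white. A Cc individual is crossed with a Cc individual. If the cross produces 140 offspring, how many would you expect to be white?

Punnett square for Cc × Cc:
Offspring genotypes: 1 CC, 2 Cc, 1 cc
Phenotype counts: 1 red, 2 pink, 1 white
white: 1 out of 4 → fraction 1/4
Expected count = 1/4 × 140 = 35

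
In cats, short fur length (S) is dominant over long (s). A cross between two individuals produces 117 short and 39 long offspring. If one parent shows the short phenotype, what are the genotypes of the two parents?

Observed offspring: 117 short, 39 long
The observed ratio simplifies to 3:1. Long (ss) offspring appear, so each parent must contribute one s allele. The parent stated to show short carries S, so it is Ss. The other parent is then either Ss or ss: Ss × ss would give a 1:1 split, whereas Ss × Ss gives 3:1 — matching the data. So both parents are heterozygous (Ss × Ss).
Parent genotypes: Ss × Ss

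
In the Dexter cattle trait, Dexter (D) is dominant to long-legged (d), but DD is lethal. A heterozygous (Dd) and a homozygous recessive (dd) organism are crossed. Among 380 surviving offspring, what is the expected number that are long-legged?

Cross: Dd × dd
Punnett square offspring (before lethality): 2 Dd, 2 dd
No DD offspring are produced in this cross.
long-legged: 2 out of 4 → fraction 1/2
Expected count = 1/2 × 380 = 190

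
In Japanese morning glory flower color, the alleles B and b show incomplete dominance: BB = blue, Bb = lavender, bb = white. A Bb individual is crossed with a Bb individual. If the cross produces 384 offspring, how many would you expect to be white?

Punnett square for Bb × Bb:
Offspring genotypes: 1 BB, 2 Bb, 1 bb
Phenotype counts: 1 blue, 2 lavender, 1 white
white: 1 out of 4 → fraction 1/4
Expected count = 1/4 × 384 = 96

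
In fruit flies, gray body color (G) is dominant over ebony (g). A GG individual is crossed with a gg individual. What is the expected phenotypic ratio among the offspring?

Punnett square for GG × gg:
Offspring genotypes: 4 Gg
gray: 4, ebony: 0
Ratio: all gray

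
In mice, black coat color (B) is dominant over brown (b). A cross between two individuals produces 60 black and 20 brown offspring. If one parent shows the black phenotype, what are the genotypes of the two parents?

Observed offspring: 60 black, 20 brown
The observed ratio simplifies to 3:1. Brown (bb) offspring appear, so each parent must contribute one b allele. The parent stated to show black carries B, so it is Bb. The other parent is then either Bb or bb: Bb × bb would give a 1:1 split, whereas Bb × Bb gives 3:1 — matching the data. So both parents are heterozygous (Bb × Bb).
Parent genotypes: Bb × Bb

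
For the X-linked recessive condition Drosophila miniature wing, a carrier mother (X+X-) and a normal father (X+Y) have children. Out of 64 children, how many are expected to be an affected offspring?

Cross: X+X- × X+Y
Offspring: 1 X+X+, 1 X+Y, 1 X+X-, 1 X-Y
Probability of an affected offspring: 1/4
Expected count = 1/4 × 64 = 16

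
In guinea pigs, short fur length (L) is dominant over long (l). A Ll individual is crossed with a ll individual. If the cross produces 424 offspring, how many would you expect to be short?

Punnett square for Ll × ll:
Offspring genotypes: 2 Ll, 2 ll
short: 2, long: 2
short: 2 out of 4 → fraction 1/2
Expected count = 1/2 × 424 = 212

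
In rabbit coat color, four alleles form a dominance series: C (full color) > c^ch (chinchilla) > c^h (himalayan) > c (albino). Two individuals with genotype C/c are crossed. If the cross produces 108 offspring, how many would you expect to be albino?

Cross: C/c × C/c
Allele dominance: C > c^ch > c^h > c
Offspring genotypes: 1 C/C, 2 C/c, 1 c/c
Phenotype counts: 3 full color, 1 albino
albino: 1 out of 4 → fraction 1/4
Expected count = 1/4 × 108 = 27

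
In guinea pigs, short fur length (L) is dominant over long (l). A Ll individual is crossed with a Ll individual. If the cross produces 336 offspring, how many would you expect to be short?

Punnett square for Ll × Ll:
Offspring genotypes: 1 LL, 2 Ll, 1 ll
short: 3, long: 1
short: 3 out of 4 → fraction 3/4
Expected count = 3/4 × 336 = 252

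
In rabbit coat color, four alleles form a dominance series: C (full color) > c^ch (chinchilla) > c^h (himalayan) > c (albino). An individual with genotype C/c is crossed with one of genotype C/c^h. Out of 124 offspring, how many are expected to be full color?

Cross: C/c × C/c^h
Allele dominance: C > c^ch > c^h > c
Offspring genotypes: 1 C/C, 1 C/c^h, 1 C/c, 1 c^h/c
Phenotype counts: 3 full color, 1 himalayan
full color: 3 out of 4 → fraction 3/4
Expected count = 3/4 × 124 = 93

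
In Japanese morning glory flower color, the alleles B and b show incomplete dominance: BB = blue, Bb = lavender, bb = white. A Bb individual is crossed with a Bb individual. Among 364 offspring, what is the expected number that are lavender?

Punnett square for Bb × Bb:
Offspring genotypes: 1 BB, 2 Bb, 1 bb
Phenotype counts: 1 blue, 2 lavender, 1 white
lavender: 2 out of 4 → fraction 1/2
Expected count = 1/2 × 364 = 182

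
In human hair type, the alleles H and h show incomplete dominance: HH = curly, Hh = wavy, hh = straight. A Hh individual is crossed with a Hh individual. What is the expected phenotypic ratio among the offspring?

Punnett square for Hh × Hh:
Offspring genotypes: 1 HH, 2 Hh, 1 hh
Phenotype counts: 1 curly, 2 wavy, 1 straight
Ratio: 1 curly : 2 wavy : 1 straight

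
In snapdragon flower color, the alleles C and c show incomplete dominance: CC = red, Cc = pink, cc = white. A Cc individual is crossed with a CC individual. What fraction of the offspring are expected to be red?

Punnett square for Cc × CC:
Offspring genotypes: 2 CC, 2 Cc
Phenotype counts: 2 red, 2 pink
red: 2 out of 4
Probability: 2/4 = 1/2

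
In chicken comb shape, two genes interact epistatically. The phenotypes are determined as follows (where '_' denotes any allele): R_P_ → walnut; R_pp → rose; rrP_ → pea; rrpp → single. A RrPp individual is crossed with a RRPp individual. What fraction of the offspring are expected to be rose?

Cross: RrPp × RRPp — consider each gene separately:
R gene: Rr × RR → 2 RR, 2 Rr → 4 R_ (out of 4)
P gene: Pp × Pp → 1 PP, 2 Pp, 1 pp → 3 P_ : 1 pp (out of 4)
Genotype classes (out of 4 × 4 = 16): R_P_ = 4×3 = 12; R_pp = 4×1 = 4
Apply the phenotype rules: R_P_ (12) → walnut; R_pp (4) → rose
Phenotype counts (out of 16): 12 walnut, 4 rose
rose: 4 out of 16
Probability: 4/16 = 1/4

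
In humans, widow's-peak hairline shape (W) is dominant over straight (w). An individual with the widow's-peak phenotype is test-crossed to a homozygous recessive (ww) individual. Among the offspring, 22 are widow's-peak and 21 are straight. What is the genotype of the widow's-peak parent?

Test cross: ? × ww
Offspring: 22 widow's-peak, 21 straight — approximately 1:1.
A 1:1 ratio in a test cross indicates the unknown parent is heterozygous (Ww).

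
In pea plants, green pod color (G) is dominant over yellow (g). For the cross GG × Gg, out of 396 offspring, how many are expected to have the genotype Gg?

Punnett square for GG × Gg:
Offspring genotypes: 2 GG, 2 Gg
Total offspring: 4
Count with target: 2
Probability: 2/4 = 1/2
Expected count = 1/2 × 396 = 198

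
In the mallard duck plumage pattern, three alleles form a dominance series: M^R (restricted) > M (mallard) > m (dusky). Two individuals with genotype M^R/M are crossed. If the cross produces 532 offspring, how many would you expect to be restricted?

Cross: M^R/M × M^R/M
Allele dominance: M^R > M > m
Offspring genotypes: 1 M^R/M^R, 2 M^R/M, 1 M/M
Phenotype counts: 3 restricted, 1 mallard
restricted: 3 out of 4 → fraction 3/4
Expected count = 3/4 × 532 = 399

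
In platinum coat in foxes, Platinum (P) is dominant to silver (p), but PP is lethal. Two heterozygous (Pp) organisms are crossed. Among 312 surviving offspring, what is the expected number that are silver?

Cross: Pp × Pp
Punnett square offspring (before lethality): 1 PP, 2 Pp, 1 pp
The PP genotype is lethal (embryos die); surviving offspring: 2 Pp, 1 pp
silver: 1 out of 3 → fraction 1/3
Expected count = 1/3 × 312 = 104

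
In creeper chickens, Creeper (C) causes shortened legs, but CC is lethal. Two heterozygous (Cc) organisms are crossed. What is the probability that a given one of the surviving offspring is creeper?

Cross: Cc × Cc
Punnett square offspring (before lethality): 1 CC, 2 Cc, 1 cc
The CC genotype is lethal (embryos die); surviving offspring: 2 Cc, 1 cc
creeper: 2 out of 3
Probability: 2/3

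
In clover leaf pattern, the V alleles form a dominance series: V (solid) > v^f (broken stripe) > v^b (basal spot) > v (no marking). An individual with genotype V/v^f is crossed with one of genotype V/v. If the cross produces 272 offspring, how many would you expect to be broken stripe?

Cross: V/v^f × V/v
Allele dominance: V > v^f > v^b > v
Offspring genotypes: 1 V/V, 1 V/v, 1 V/v^f, 1 v^f/v
Phenotype counts: 3 solid, 1 broken stripe
broken stripe: 1 out of 4 → fraction 1/4
Expected count = 1/4 × 272 = 68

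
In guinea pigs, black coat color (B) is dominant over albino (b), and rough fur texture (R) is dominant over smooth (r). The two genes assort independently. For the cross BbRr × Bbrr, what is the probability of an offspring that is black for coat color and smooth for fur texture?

Dihybrid cross BbRr × Bbrr — consider each gene separately:
coat color: Bb × Bb → 1 BB, 2 Bb, 1 bb → 3 B_ : 1 bb (out of 4)
fur texture: Rr × rr → 2 Rr, 2 rr → 2 R_ : 2 rr (out of 4)
Looking for: black (B_) and smooth (rr)
P(black) = 3/4, P(smooth) = 2/4
P(both) = 3/4 × 2/4 = 6/16 = 3/8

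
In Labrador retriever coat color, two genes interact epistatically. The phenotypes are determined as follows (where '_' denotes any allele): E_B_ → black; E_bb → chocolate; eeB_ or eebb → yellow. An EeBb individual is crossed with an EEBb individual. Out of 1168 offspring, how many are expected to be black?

Cross: EeBb × EEBb — consider each gene separately:
E gene: Ee × EE → 2 EE, 2 Ee → 4 E_ (out of 4)
B gene: Bb × Bb → 1 BB, 2 Bb, 1 bb → 3 B_ : 1 bb (out of 4)
Genotype classes (out of 4 × 4 = 16): E_B_ = 4×3 = 12; E_bb = 4×1 = 4
Apply the phenotype rules: E_B_ (12) → black; E_bb (4) → chocolate
Phenotype counts (out of 16): 12 black, 4 chocolate
black: 12 out of 16 → fraction 3/4
Expected count = 3/4 × 1168 = 876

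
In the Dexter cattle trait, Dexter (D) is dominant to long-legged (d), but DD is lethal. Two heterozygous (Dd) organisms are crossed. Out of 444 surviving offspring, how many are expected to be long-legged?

Cross: Dd × Dd
Punnett square offspring (before lethality): 1 DD, 2 Dd, 1 dd
The DD genotype is lethal (embryos die); surviving offspring: 2 Dd, 1 dd
long-legged: 1 out of 3 → fraction 1/3
Expected count = 1/3 × 444 = 148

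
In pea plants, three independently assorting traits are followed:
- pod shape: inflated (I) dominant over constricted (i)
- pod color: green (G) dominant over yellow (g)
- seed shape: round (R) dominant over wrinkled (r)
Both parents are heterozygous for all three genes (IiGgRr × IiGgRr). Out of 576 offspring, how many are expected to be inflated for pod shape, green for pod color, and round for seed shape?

Trihybrid cross: IiGgRr × IiGgRr
Each trait segregates independently with a 3:1 phenotypic ratio, so each gene contributes 3/4 (dominant) or 1/4 (recessive).
Target: inflated (pod shape), green (pod color), round (seed shape)
Probability = product of independent per-trait probabilities
= 3/4 × 3/4 × 3/4 = 27/64
Expected count = 27/64 × 576 = 243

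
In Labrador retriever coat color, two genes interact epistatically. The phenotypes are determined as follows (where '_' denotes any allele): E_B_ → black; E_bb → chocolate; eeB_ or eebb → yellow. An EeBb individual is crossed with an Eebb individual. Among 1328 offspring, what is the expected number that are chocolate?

Cross: EeBb × Eebb — consider each gene separately:
E gene: Ee × Ee → 1 EE, 2 Ee, 1 ee → 3 E_ : 1 ee (out of 4)
B gene: Bb × bb → 2 Bb, 2 bb → 2 B_ : 2 bb (out of 4)
Genotype classes (out of 4 × 4 = 16): E_B_ = 3×2 = 6; E_bb = 3×2 = 6; eeB_ = 1×2 = 2; eebb = 1×2 = 2
Apply the phenotype rules: E_B_ (6) → black; E_bb (6) → chocolate; eeB_ (2) + eebb (2) → yellow
Phenotype counts (out of 16): 6 black, 6 chocolate, 4 yellow
chocolate: 6 out of 16 → fraction 3/8
Expected count = 3/8 × 1328 = 498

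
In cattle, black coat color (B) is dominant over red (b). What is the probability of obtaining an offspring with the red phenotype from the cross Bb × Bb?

Punnett square for Bb × Bb:
Offspring genotypes: 1 BB, 2 Bb, 1 bb
Total offspring: 4
Count with target: 1
Probability: 1/4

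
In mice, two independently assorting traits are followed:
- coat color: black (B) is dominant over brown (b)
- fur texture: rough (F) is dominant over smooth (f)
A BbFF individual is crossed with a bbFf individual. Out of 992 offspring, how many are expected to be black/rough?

Dihybrid cross BbFF × bbFf — consider each gene separately:
coat color: Bb × bb → 2 Bb, 2 bb → 2 B_ : 2 bb (out of 4)
fur texture: FF × Ff → 2 FF, 2 Ff → 4 F_ (out of 4)
Combine (counts out of 4 × 4 = 16): black/rough (B_F_) = 2×4 = 8; brown/rough (bbF_) = 2×4 = 8
Phenotype counts (out of 16): 8 black/rough, 8 brown/rough
black/rough: 8 out of 16 → fraction 1/2
Expected count = 1/2 × 992 = 496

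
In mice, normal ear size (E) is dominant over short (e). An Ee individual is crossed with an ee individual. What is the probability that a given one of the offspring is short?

Punnett square for Ee × ee:
Offspring genotypes: 2 Ee, 2 ee
normal: 2, short: 2
short: 2 out of 4
Probability: 2/4 = 1/2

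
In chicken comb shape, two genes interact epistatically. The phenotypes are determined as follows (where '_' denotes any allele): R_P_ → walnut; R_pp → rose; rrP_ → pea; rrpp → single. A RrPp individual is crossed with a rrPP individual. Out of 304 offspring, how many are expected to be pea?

Cross: RrPp × rrPP — consider each gene separately:
R gene: Rr × rr → 2 Rr, 2 rr → 2 R_ : 2 rr (out of 4)
P gene: Pp × PP → 2 PP, 2 Pp → 4 P_ (out of 4)
Genotype classes (out of 4 × 4 = 16): R_P_ = 2×4 = 8; rrP_ = 2×4 = 8
Apply the phenotype rules: R_P_ (8) → walnut; rrP_ (8) → pea
Phenotype counts (out of 16): 8 walnut, 8 pea
pea: 8 out of 16 → fraction 1/2
Expected count = 1/2 × 304 = 152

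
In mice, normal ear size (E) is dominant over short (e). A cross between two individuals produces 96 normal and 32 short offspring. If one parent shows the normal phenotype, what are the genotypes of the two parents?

Observed offspring: 96 normal, 32 short
The observed ratio simplifies to 3:1. Short (ee) offspring appear, so each parent must contribute one e allele. The parent stated to show normal carries E, so it is Ee. The other parent is then either Ee or ee: Ee × ee would give a 1:1 split, whereas Ee × Ee gives 3:1 — matching the data. So both parents are heterozygous (Ee × Ee).
Parent genotypes: Ee × Ee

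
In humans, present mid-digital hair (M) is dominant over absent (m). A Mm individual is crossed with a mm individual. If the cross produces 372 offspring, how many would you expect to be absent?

Punnett square for Mm × mm:
Offspring genotypes: 2 Mm, 2 mm
present: 2, absent: 2
absent: 2 out of 4 → fraction 1/2
Expected count = 1/2 × 372 = 186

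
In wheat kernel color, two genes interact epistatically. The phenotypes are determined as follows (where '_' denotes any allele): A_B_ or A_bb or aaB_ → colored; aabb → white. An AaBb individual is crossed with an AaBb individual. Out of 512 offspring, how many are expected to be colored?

Cross: AaBb × AaBb — consider each gene separately:
A gene: Aa × Aa → 1 AA, 2 Aa, 1 aa → 3 A_ : 1 aa (out of 4)
B gene: Bb × Bb → 1 BB, 2 Bb, 1 bb → 3 B_ : 1 bb (out of 4)
Genotype classes (out of 4 × 4 = 16): A_B_ = 3×3 = 9; A_bb = 3×1 = 3; aaB_ = 1×3 = 3; aabb = 1×1 = 1
Apply the phenotype rules: A_B_ (9) + A_bb (3) + aaB_ (3) → colored; aabb (1) → white
Phenotype counts (out of 16): 15 colored, 1 white
colored: 15 out of 16 → fraction 15/16
Expected count = 15/16 × 512 = 480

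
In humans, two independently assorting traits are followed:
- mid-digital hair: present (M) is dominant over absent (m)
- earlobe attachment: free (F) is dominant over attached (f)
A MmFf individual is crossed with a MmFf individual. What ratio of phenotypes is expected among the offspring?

Dihybrid cross MmFf × MmFf — consider each gene separately:
mid-digital hair: Mm × Mm → 1 MM, 2 Mm, 1 mm → 3 M_ : 1 mm (out of 4)
earlobe attachment: Ff × Ff → 1 FF, 2 Ff, 1 ff → 3 F_ : 1 ff (out of 4)
Combine (counts out of 4 × 4 = 16): present/free (M_F_) = 3×3 = 9; present/attached (M_ff) = 3×1 = 3; absent/free (mmF_) = 1×3 = 3; absent/attached (mmff) = 1×1 = 1
Phenotype counts (out of 16): 9 present/free, 3 present/attached, 3 absent/free, 1 absent/attached
Ratio: 9 present/free : 3 present/attached : 3 absent/free : 1 absent/attached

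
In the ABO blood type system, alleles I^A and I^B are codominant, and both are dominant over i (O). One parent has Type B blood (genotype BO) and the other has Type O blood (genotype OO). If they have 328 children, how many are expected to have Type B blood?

Cross: BO × OO
Possible offspring genotypes: 2 BO, 2 OO
Blood type counts: 2 Type B, 2 Type O
Probability of Type B: 2/4 = 1/2
Expected count = 1/2 × 328 = 164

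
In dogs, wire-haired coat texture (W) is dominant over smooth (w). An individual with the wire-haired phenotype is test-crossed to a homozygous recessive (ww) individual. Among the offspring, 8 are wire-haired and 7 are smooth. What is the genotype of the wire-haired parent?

Test cross: ? × ww
Offspring: 8 wire-haired, 7 smooth — approximately 1:1.
A 1:1 ratio in a test cross indicates the unknown parent is heterozygous (Ww).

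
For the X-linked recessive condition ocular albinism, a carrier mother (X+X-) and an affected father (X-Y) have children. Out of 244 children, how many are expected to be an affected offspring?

Cross: X+X- × X-Y
Offspring: 1 X+X-, 1 X+Y, 1 X-X-, 1 X-Y
Probability of an affected offspring: 2/4 = 1/2
Expected count = 1/2 × 244 = 122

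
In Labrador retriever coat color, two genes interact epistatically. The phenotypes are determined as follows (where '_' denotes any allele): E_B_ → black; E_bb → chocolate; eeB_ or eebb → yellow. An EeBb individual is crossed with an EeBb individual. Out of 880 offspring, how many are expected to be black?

Cross: EeBb × EeBb — consider each gene separately:
E gene: Ee × Ee → 1 EE, 2 Ee, 1 ee → 3 E_ : 1 ee (out of 4)
B gene: Bb × Bb → 1 BB, 2 Bb, 1 bb → 3 B_ : 1 bb (out of 4)
Genotype classes (out of 4 × 4 = 16): E_B_ = 3×3 = 9; E_bb = 3×1 = 3; eeB_ = 1×3 = 3; eebb = 1×1 = 1
Apply the phenotype rules: E_B_ (9) → black; E_bb (3) → chocolate; eeB_ (3) + eebb (1) → yellow
Phenotype counts (out of 16): 9 black, 3 chocolate, 4 yellow
black: 9 out of 16 → fraction 9/16
Expected count = 9/16 × 880 = 495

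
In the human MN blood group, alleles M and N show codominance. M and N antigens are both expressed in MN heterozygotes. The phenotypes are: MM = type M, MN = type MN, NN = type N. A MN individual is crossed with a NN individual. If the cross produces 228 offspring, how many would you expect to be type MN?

Punnett square for MN × NN:
Offspring genotypes: 2 MN, 2 NN
Phenotype counts: 2 type MN, 2 type N
type MN: 2 out of 4 → fraction 1/2
Expected count = 1/2 × 228 = 114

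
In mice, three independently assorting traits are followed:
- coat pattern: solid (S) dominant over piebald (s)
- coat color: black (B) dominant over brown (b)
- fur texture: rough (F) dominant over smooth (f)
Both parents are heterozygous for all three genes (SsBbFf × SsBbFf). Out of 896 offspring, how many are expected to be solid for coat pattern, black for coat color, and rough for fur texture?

Trihybrid cross: SsBbFf × SsBbFf
Each trait segregates independently with a 3:1 phenotypic ratio, so each gene contributes 3/4 (dominant) or 1/4 (recessive).
Target: solid (coat pattern), black (coat color), rough (fur texture)
Probability = product of independent per-trait probabilities
= 3/4 × 3/4 × 3/4 = 27/64
Expected count = 27/64 × 896 = 378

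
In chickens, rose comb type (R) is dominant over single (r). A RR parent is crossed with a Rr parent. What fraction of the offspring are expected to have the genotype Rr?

Punnett square for RR × Rr:
Offspring genotypes: 2 RR, 2 Rr
Total offspring: 4
Count with target: 2
Probability: 2/4 = 1/2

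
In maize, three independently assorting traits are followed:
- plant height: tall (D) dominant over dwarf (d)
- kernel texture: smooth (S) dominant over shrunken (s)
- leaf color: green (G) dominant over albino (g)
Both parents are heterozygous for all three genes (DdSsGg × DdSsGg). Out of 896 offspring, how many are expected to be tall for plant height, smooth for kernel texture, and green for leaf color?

Trihybrid cross: DdSsGg × DdSsGg
Each trait segregates independently with a 3:1 phenotypic ratio, so each gene contributes 3/4 (dominant) or 1/4 (recessive).
Target: tall (plant height), smooth (kernel texture), green (leaf color)
Probability = product of independent per-trait probabilities
= 3/4 × 3/4 × 3/4 = 27/64
Expected count = 27/64 × 896 = 378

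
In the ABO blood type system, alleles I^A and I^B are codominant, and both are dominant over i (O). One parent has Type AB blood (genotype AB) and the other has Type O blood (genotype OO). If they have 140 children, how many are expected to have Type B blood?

Cross: AB × OO
Possible offspring genotypes: 2 AO, 2 BO
Blood type counts: 2 Type A, 2 Type B
Probability of Type B: 2/4 = 1/2
Expected count = 1/2 × 140 = 70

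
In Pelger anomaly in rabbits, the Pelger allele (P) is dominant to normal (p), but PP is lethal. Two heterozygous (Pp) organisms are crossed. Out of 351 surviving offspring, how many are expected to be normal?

Cross: Pp × Pp
Punnett square offspring (before lethality): 1 PP, 2 Pp, 1 pp
The PP genotype is lethal (embryos die); surviving offspring: 2 Pp, 1 pp
normal: 1 out of 3 → fraction 1/3
Expected count = 1/3 × 351 = 117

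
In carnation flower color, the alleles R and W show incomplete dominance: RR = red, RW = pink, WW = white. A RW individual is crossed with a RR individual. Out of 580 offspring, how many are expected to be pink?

Punnett square for RW × RR:
Offspring genotypes: 2 RR, 2 RW
Phenotype counts: 2 red, 2 pink
pink: 2 out of 4 → fraction 1/2
Expected count = 1/2 × 580 = 290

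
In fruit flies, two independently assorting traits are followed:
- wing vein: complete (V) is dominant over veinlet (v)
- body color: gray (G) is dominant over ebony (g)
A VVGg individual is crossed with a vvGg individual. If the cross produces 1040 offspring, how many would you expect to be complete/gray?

Dihybrid cross VVGg × vvGg — consider each gene separately:
wing vein: VV × vv → 4 Vv → 4 V_ (out of 4)
body color: Gg × Gg → 1 GG, 2 Gg, 1 gg → 3 G_ : 1 gg (out of 4)
Combine (counts out of 4 × 4 = 16): complete/gray (V_G_) = 4×3 = 12; complete/ebony (V_gg) = 4×1 = 4
Phenotype counts (out of 16): 12 complete/gray, 4 complete/ebony
complete/gray: 12 out of 16 → fraction 3/4
Expected count = 3/4 × 1040 = 780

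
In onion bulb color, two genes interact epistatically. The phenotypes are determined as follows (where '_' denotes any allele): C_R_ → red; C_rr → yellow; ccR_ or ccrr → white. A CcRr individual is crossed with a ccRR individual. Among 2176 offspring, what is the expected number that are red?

Cross: CcRr × ccRR — consider each gene separately:
C gene: Cc × cc → 2 Cc, 2 cc → 2 C_ : 2 cc (out of 4)
R gene: Rr × RR → 2 RR, 2 Rr → 4 R_ (out of 4)
Genotype classes (out of 4 × 4 = 16): C_R_ = 2×4 = 8; ccR_ = 2×4 = 8
Apply the phenotype rules: C_R_ (8) → red; ccR_ (8) → white
Phenotype counts (out of 16): 8 red, 8 white
red: 8 out of 16 → fraction 1/2
Expected count = 1/2 × 2176 = 1088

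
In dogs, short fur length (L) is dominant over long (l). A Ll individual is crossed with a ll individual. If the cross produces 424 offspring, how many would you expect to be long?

Punnett square for Ll × ll:
Offspring genotypes: 2 Ll, 2 ll
short: 2, long: 2
long: 2 out of 4 → fraction 1/2
Expected count = 1/2 × 424 = 212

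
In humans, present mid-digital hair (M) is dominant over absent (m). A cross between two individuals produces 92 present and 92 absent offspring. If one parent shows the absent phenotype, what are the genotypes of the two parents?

Observed offspring: 92 present, 92 absent
The observed ratio simplifies to 1:1. One parent shows absent, so its genotype must be mm. A 1:1 offspring split requires the other parent to be heterozygous (Mm).
Parent genotypes: mm × Mm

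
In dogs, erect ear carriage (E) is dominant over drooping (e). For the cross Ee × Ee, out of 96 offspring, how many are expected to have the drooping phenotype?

Punnett square for Ee × Ee:
Offspring genotypes: 1 EE, 2 Ee, 1 ee
Total offspring: 4
Count with target: 1
Probability: 1/4
Expected count = 1/4 × 96 = 24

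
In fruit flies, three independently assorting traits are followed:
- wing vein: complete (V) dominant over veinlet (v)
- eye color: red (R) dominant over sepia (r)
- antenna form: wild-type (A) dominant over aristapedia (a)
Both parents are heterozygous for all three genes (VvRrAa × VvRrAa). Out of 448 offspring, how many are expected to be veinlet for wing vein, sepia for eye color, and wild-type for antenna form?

Trihybrid cross: VvRrAa × VvRrAa
Each trait segregates independently with a 3:1 phenotypic ratio, so each gene contributes 3/4 (dominant) or 1/4 (recessive).
Target: veinlet (wing vein), sepia (eye color), wild-type (antenna form)
Probability = product of independent per-trait probabilities
= 1/4 × 1/4 × 3/4 = 3/64
Expected count = 3/64 × 448 = 21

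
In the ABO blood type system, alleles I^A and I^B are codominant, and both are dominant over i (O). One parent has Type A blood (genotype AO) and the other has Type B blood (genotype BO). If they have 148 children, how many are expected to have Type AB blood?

Cross: AO × BO
Possible offspring genotypes: 1 AB, 1 AO, 1 BO, 1 OO
Blood type counts: 1 Type AB, 1 Type A, 1 Type B, 1 Type O
Probability of Type AB: 1/4
Expected count = 1/4 × 148 = 37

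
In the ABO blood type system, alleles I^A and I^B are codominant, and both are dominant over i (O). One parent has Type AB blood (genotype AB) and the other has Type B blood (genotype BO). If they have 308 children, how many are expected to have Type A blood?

Cross: AB × BO
Possible offspring genotypes: 1 AB, 1 AO, 1 BB, 1 BO
Blood type counts: 1 Type AB, 1 Type A, 2 Type B
Probability of Type A: 1/4
Expected count = 1/4 × 308 = 77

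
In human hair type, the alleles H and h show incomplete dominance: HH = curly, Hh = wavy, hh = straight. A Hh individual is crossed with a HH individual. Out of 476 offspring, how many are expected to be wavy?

Punnett square for Hh × HH:
Offspring genotypes: 2 HH, 2 Hh
Phenotype counts: 2 curly, 2 wavy
wavy: 2 out of 4 → fraction 1/2
Expected count = 1/2 × 476 = 238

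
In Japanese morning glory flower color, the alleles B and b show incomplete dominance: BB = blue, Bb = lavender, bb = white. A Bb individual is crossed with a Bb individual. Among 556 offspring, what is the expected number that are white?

Punnett square for Bb × Bb:
Offspring genotypes: 1 BB, 2 Bb, 1 bb
Phenotype counts: 1 blue, 2 lavender, 1 white
white: 1 out of 4 → fraction 1/4
Expected count = 1/4 × 556 = 139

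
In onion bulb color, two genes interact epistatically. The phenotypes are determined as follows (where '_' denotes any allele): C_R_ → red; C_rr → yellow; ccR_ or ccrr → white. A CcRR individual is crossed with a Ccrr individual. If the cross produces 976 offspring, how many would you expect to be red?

Cross: CcRR × Ccrr — consider each gene separately:
C gene: Cc × Cc → 1 CC, 2 Cc, 1 cc → 3 C_ : 1 cc (out of 4)
R gene: RR × rr → 4 Rr → 4 R_ (out of 4)
Genotype classes (out of 4 × 4 = 16): C_R_ = 3×4 = 12; ccR_ = 1×4 = 4
Apply the phenotype rules: C_R_ (12) → red; ccR_ (4) → white
Phenotype counts (out of 16): 12 red, 4 white
red: 12 out of 16 → fraction 3/4
Expected count = 3/4 × 976 = 732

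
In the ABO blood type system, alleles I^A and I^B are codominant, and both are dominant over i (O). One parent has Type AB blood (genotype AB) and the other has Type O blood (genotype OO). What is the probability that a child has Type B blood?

Cross: AB × OO
Possible offspring genotypes: 2 AO, 2 BO
Blood type counts: 2 Type A, 2 Type B
Probability of Type B: 2/4 = 1/2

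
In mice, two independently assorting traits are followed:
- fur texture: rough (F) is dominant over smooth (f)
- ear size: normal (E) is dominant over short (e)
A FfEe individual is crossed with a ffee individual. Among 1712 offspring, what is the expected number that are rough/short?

Dihybrid cross FfEe × ffee — consider each gene separately:
fur texture: Ff × ff → 2 Ff, 2 ff → 2 F_ : 2 ff (out of 4)
ear size: Ee × ee → 2 Ee, 2 ee → 2 E_ : 2 ee (out of 4)
Combine (counts out of 4 × 4 = 16): rough/normal (F_E_) = 2×2 = 4; rough/short (F_ee) = 2×2 = 4; smooth/normal (ffE_) = 2×2 = 4; smooth/short (ffee) = 2×2 = 4
Phenotype counts (out of 16): 4 rough/normal, 4 rough/short, 4 smooth/normal, 4 smooth/short
rough/short: 4 out of 16 → fraction 1/4
Expected count = 1/4 × 1712 = 428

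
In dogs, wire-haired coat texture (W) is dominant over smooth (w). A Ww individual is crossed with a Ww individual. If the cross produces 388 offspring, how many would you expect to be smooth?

Punnett square for Ww × Ww:
Offspring genotypes: 1 WW, 2 Ww, 1 ww
wire-haired: 3, smooth: 1
smooth: 1 out of 4 → fraction 1/4
Expected count = 1/4 × 388 = 97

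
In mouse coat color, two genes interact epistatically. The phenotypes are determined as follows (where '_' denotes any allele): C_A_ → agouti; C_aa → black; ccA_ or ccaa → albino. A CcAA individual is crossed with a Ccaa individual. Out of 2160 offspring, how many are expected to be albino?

Cross: CcAA × Ccaa — consider each gene separately:
C gene: Cc × Cc → 1 CC, 2 Cc, 1 cc → 3 C_ : 1 cc (out of 4)
A gene: AA × aa → 4 Aa → 4 A_ (out of 4)
Genotype classes (out of 4 × 4 = 16): C_A_ = 3×4 = 12; ccA_ = 1×4 = 4
Apply the phenotype rules: C_A_ (12) → agouti; ccA_ (4) → albino
Phenotype counts (out of 16): 12 agouti, 4 albino
albino: 4 out of 16 → fraction 1/4
Expected count = 1/4 × 2160 = 540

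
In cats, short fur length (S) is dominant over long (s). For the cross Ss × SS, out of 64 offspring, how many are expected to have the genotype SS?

Punnett square for Ss × SS:
Offspring genotypes: 2 SS, 2 Ss
Total offspring: 4
Count with target: 2
Probability: 2/4 = 1/2
Expected count = 1/2 × 64 = 32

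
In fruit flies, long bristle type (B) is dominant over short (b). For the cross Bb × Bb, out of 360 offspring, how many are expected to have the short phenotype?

Punnett square for Bb × Bb:
Offspring genotypes: 1 BB, 2 Bb, 1 bb
Total offspring: 4
Count with target: 1
Probability: 1/4
Expected count = 1/4 × 360 = 90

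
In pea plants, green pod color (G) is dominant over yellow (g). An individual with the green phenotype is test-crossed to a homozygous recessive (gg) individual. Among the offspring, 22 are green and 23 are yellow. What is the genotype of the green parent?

Test cross: ? × gg
Offspring: 22 green, 23 yellow — approximately 1:1.
A 1:1 ratio in a test cross indicates the unknown parent is heterozygous (Gg).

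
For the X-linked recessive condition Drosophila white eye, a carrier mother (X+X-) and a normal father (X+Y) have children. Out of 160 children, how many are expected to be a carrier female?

Cross: X+X- × X+Y
Offspring: 1 X+X+, 1 X+Y, 1 X+X-, 1 X-Y
Probability of a carrier female: 1/4
Expected count = 1/4 × 160 = 40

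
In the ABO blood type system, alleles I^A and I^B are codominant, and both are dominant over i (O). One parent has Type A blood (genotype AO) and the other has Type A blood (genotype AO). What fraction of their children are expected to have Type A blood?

Cross: AO × AO
Possible offspring genotypes: 1 AA, 2 AO, 1 OO
Blood type counts: 3 Type A, 1 Type O
Probability of Type A: 3/4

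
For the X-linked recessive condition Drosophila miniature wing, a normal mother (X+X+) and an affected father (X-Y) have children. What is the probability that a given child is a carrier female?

Cross: X+X+ × X-Y
Offspring: 2 X+X-, 2 X+Y
Probability of a carrier female: 2/4 = 1/2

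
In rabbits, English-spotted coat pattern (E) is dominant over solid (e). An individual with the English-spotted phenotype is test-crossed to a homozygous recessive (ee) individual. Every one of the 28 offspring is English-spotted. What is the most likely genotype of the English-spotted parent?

Test cross: ? × ee
All offspring are English-spotted.
If the unknown parent were heterozygous (Ee), about half of 28 offspring would be solid; none are. The unknown parent is most likely homozygous dominant (EE).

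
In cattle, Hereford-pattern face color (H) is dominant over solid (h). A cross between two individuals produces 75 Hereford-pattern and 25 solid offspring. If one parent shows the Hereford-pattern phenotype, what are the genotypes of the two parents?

Observed offspring: 75 Hereford-pattern, 25 solid
The observed ratio simplifies to 3:1. Solid (hh) offspring appear, so each parent must contribute one h allele. The parent stated to show Hereford-pattern carries H, so it is Hh. The other parent is then either Hh or hh: Hh × hh would give a 1:1 split, whereas Hh × Hh gives 3:1 — matching the data. So both parents are heterozygous (Hh × Hh).
Parent genotypes: Hh × Hh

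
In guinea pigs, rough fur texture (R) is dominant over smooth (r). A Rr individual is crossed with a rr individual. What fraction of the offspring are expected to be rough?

Punnett square for Rr × rr:
Offspring genotypes: 2 Rr, 2 rr
rough: 2, smooth: 2
rough: 2 out of 4
Probability: 2/4 = 1/2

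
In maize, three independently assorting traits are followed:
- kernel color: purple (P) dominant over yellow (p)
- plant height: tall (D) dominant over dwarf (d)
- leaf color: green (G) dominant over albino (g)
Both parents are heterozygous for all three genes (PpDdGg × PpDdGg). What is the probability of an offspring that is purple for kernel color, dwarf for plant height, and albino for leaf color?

Trihybrid cross: PpDdGg × PpDdGg
Each trait segregates independently with a 3:1 phenotypic ratio, so each gene contributes 3/4 (dominant) or 1/4 (recessive).
Target: purple (kernel color), dwarf (plant height), albino (leaf color)
Probability = product of independent per-trait probabilities
= 3/4 × 1/4 × 1/4 = 3/64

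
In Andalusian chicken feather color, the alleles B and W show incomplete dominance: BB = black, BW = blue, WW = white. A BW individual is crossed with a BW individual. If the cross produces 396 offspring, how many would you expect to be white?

Punnett square for BW × BW:
Offspring genotypes: 1 BB, 2 BW, 1 WW
Phenotype counts: 1 black, 2 blue, 1 white
white: 1 out of 4 → fraction 1/4
Expected count = 1/4 × 396 = 99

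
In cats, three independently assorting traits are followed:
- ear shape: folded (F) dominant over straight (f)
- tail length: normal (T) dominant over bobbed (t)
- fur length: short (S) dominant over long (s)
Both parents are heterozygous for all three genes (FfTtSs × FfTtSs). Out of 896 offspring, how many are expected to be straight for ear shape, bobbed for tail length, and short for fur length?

Trihybrid cross: FfTtSs × FfTtSs
Each trait segregates independently with a 3:1 phenotypic ratio, so each gene contributes 3/4 (dominant) or 1/4 (recessive).
Target: straight (ear shape), bobbed (tail length), short (fur length)
Probability = product of independent per-trait probabilities
= 1/4 × 1/4 × 3/4 = 3/64
Expected count = 3/64 × 896 = 42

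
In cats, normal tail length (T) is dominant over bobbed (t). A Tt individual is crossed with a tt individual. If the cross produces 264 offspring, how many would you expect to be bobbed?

Punnett square for Tt × tt:
Offspring genotypes: 2 Tt, 2 tt
normal: 2, bobbed: 2
bobbed: 2 out of 4 → fraction 1/2
Expected count = 1/2 × 264 = 132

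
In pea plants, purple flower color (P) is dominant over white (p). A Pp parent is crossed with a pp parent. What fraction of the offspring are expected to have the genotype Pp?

Punnett square for Pp × pp:
Offspring genotypes: 2 Pp, 2 pp
Total offspring: 4
Count with target: 2
Probability: 2/4 = 1/2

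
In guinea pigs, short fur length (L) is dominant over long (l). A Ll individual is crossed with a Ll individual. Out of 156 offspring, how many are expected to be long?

Punnett square for Ll × Ll:
Offspring genotypes: 1 LL, 2 Ll, 1 ll
short: 3, long: 1
long: 1 out of 4 → fraction 1/4
Expected count = 1/4 × 156 = 39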